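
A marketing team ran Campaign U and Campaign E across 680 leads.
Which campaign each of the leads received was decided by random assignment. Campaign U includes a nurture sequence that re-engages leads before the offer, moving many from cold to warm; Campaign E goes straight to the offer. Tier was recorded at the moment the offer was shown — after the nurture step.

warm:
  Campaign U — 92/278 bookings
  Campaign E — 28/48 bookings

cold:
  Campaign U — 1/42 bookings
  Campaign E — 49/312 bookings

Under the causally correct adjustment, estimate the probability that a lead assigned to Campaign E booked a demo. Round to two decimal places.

0.21

Campaign E is higher inside every engagement tier stratum but Campaign U is higher in aggregate. Whether to stratify depends on how engagement tier relates to the campaign.
Engagement tier is downstream of the campaign. One should not condition on a consequence of treatment, so the overall rates are the right comparison.
So P(outcome | do(Campaign E)) is just the pooled rate for Campaign E: 77/360 = 0.214.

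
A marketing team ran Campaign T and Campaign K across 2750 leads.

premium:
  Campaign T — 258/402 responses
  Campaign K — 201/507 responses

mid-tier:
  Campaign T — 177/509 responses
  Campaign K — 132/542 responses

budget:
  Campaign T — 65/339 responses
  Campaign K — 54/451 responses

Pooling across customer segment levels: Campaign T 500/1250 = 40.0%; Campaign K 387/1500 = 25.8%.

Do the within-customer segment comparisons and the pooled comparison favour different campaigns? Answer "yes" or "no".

no

Within each customer segment level (premium 64.2% vs 39.6%; mid-tier 34.8% vs 24.4%; budget 19.2% vs 12.0%), Campaign T has the higher rate every time. Pooled: 40.0% vs 25.8% — Campaign T has the higher rate overall. They agree.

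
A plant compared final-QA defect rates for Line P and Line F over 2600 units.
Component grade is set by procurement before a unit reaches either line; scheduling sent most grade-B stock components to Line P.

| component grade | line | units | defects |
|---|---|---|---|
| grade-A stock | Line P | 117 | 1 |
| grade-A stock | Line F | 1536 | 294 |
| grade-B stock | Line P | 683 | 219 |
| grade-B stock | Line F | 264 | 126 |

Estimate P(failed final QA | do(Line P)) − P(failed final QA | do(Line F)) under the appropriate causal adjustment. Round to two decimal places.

The component grade-specific comparison favours Line P throughout, but the pooled figures favour Line F. The question is whether to condition on component grade.
Since component grade is a pre-existing factor (not a product of the line) and it affects the outcome on its own, it is a confounder. The stratified rates, not the pooled rate, identify the causal effect.
Adjusting over the population distribution of component grade: 0.636·(0.009−0.191) + 0.364·(0.321−0.477) = -0.173.

-0.17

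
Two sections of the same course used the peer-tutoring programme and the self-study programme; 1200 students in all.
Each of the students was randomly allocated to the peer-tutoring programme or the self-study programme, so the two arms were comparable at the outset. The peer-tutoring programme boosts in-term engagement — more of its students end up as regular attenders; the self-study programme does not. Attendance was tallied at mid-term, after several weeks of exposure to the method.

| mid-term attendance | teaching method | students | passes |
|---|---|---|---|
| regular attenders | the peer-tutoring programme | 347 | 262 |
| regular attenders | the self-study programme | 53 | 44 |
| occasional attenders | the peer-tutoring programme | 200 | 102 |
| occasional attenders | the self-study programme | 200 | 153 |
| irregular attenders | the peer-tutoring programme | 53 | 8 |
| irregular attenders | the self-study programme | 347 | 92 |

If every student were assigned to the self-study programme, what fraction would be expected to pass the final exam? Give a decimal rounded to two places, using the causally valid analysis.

Within every mid-term attendance level the self-study programme has the higher rate, yet pooled the peer-tutoring programme does — Simpson's reversal.
Mid-term attendance here is a post-treatment variable shaped by the teaching method; conditioning on it would introduce bias rather than remove it. The overall comparison is the causal one.
So P(outcome | do(the self-study programme)) is just the pooled rate for the self-study programme: 289/600 = 0.482.

0.48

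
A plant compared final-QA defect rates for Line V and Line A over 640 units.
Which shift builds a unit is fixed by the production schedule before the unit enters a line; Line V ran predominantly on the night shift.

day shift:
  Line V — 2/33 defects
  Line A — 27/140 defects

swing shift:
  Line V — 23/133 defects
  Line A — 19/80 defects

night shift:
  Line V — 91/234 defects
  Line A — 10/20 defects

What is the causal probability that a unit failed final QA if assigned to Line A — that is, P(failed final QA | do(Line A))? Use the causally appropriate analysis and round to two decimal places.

0.33

Line V is lower inside every shift stratum but Line A is lower in aggregate. Whether to stratify depends on how shift relates to the line.
The imbalance in shift arose from how units were allocated, not from anything the line did; and shift independently affects the outcome. The pooled gap is confounded — condition on shift.
Standardising Line A to the population shift mix: 0.270·27/140 + 0.333·19/80 + 0.397·10/20 = 0.330.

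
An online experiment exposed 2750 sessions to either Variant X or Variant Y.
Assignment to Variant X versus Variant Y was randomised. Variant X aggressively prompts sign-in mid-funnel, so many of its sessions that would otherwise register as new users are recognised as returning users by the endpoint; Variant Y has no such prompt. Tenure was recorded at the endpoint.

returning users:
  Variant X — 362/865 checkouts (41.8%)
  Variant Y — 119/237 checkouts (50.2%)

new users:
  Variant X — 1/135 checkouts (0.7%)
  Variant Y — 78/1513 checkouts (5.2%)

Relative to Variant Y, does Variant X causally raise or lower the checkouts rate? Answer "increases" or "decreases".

Variant Y is higher inside every user tenure stratum but Variant X is higher in aggregate. Whether to stratify depends on how user tenure relates to the variant.
User tenure is downstream of the variant. One should not condition on a consequence of treatment, so the overall rates are the right comparison.
Pooled: Variant X 36.3% vs Variant Y 11.3%; Variant X is higher overall.

increases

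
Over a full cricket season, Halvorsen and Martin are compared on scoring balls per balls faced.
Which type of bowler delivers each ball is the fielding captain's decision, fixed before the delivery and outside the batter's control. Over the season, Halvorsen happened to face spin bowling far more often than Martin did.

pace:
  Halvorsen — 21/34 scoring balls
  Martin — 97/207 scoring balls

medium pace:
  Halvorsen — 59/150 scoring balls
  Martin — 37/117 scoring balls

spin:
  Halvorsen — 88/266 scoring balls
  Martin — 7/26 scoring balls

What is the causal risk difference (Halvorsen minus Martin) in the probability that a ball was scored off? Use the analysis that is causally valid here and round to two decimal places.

Since bowling type is a pre-existing factor (not a product of the player) and it affects the outcome on its own, it is a confounder. The stratified rates, not the pooled rate, identify the causal effect.
Adjusting over the population distribution of bowling type: 0.301·(0.618−0.469) + 0.334·(0.393−0.316) + 0.365·(0.331−0.269) = +0.093.

+0.09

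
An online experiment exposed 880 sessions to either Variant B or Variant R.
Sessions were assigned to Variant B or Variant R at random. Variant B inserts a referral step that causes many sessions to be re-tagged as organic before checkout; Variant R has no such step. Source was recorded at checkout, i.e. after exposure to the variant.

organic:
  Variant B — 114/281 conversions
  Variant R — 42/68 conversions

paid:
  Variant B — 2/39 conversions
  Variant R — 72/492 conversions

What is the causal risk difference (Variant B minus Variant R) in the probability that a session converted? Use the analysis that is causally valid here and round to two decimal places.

+0.16

The stratified and pooled comparisons disagree (Variant R wins within each traffic source; Variant B wins overall), so the answer turns on the causal role of traffic source.
Traffic source is recorded after the variant and is itself shifted by it — it sits on the causal path from variant to outcome. Conditioning on a mediator would strip out part of the effect we want; the pooled comparison gives the total causal effect.
The causal difference is the pooled difference: 0.362 − 0.204 = +0.159.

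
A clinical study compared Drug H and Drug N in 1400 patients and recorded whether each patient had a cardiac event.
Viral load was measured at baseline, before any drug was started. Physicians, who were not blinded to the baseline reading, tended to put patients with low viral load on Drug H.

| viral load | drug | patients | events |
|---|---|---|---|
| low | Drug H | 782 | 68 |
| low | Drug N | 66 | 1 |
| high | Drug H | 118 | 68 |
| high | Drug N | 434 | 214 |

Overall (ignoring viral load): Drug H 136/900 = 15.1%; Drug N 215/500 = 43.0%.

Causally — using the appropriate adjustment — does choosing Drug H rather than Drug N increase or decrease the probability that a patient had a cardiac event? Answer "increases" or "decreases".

increases

The stratified and pooled comparisons disagree (Drug N wins within each viral load; Drug H wins overall), so the answer turns on the causal role of viral load.
Nothing the drug does changes viral load; the imbalance is an allocation artefact. With viral load also predicting the outcome, the pooled figure is confounded, and the within-stratum comparison is the causal one.
Within each level — low: 8.7% vs 1.5%; high: 57.6% vs 49.3% — Drug N is lower every time.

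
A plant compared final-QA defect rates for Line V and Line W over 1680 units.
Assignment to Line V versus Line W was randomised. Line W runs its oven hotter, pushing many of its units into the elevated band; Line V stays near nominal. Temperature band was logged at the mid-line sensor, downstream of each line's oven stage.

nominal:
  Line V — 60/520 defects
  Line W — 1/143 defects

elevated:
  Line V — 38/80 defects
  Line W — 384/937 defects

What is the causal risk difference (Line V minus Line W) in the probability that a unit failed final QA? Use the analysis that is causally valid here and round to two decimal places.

Stratifying would compare lines among units the lines themselves sorted into in-process temperature band groups — a form of selection on an intermediate. The unconditioned pooled rates give the total causal effect.
The causal difference is the pooled difference: 0.163 − 0.356 = -0.193.

-0.19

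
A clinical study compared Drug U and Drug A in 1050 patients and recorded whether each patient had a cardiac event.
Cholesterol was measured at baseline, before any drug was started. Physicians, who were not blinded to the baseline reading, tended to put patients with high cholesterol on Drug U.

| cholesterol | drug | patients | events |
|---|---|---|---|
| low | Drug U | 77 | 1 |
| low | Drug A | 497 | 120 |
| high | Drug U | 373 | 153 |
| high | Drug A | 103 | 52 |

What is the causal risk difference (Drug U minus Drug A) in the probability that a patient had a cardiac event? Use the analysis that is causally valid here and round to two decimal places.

-0.17

Drug U is lower inside every cholesterol stratum but Drug A is lower in aggregate. Whether to stratify depends on how cholesterol relates to the drug.
Cholesterol differs across drugs for reasons unrelated to any effect of the drug itself, and it separately predicts the outcome — a classic confounder. We must compare within cholesterol levels.
Adjusting over the population distribution of cholesterol: 0.547·(0.013−0.241) + 0.453·(0.410−0.505) = -0.168.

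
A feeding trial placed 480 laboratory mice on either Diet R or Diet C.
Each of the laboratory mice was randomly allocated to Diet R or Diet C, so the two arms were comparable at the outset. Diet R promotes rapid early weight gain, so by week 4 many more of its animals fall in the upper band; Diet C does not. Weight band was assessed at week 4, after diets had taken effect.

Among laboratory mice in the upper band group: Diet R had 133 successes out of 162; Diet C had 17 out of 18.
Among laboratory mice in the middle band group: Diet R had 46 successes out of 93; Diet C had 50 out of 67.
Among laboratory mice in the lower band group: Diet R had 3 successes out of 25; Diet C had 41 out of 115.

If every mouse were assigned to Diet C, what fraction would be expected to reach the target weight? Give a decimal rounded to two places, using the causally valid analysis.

Diet C is higher inside every week-4 weight band stratum but Diet R is higher in aggregate. Whether to stratify depends on how week-4 weight band relates to the diet.
Because the diet influences week-4 weight band, week-4 weight band is a post-treatment mediator, not a confounder. Stratifying on it would bias the estimate; the causal effect is the crude pooled difference.
So P(outcome | do(Diet C)) is just the pooled rate for Diet C: 108/200 = 0.540.

0.54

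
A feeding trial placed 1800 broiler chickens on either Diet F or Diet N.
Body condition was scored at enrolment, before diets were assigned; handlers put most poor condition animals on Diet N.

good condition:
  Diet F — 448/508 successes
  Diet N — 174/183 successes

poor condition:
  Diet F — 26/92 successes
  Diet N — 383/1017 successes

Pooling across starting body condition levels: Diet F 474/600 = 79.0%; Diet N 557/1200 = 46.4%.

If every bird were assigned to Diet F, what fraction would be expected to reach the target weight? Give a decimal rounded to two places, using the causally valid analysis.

Starting body condition is set before the diet has any effect — it is not caused by the diet — and it independently drives the outcome. That makes it a confounder, so the causal comparison is within starting body condition levels.
Standardising Diet F to the population starting body condition mix: 0.384·448/508 + 0.616·26/92 = 0.513.

0.51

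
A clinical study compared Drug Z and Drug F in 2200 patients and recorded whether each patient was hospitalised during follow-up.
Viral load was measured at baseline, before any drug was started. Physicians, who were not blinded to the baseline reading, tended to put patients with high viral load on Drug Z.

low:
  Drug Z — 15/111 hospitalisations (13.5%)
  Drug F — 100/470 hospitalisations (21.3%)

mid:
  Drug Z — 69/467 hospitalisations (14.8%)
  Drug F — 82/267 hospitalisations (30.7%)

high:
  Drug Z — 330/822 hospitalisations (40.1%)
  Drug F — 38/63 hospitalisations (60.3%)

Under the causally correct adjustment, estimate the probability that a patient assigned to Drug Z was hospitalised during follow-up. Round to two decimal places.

0.25

The stratified and pooled comparisons disagree (Drug Z wins within each viral load; Drug F wins overall), so the answer turns on the causal role of viral load.
Here viral load is a common cause — it drives both which drug a case falls under and the outcome. The crude comparison mixes populations; the stratum-specific rates are the causally relevant ones.
Standardising Drug Z to the population viral load mix: 0.264·15/111 + 0.334·69/467 + 0.402·330/822 = 0.246.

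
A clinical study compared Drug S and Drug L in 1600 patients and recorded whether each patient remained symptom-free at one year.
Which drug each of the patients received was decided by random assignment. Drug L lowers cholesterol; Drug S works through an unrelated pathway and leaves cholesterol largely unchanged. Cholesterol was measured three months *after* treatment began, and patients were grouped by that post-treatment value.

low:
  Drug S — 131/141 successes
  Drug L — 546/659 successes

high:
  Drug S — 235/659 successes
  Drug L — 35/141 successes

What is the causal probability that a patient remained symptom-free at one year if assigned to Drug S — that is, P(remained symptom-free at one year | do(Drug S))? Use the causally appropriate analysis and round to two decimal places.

0.46

Cholesterol here is a post-treatment variable shaped by the drug; conditioning on it would introduce bias rather than remove it. The overall comparison is the causal one.
So P(outcome | do(Drug S)) is just the pooled rate for Drug S: 366/800 = 0.458.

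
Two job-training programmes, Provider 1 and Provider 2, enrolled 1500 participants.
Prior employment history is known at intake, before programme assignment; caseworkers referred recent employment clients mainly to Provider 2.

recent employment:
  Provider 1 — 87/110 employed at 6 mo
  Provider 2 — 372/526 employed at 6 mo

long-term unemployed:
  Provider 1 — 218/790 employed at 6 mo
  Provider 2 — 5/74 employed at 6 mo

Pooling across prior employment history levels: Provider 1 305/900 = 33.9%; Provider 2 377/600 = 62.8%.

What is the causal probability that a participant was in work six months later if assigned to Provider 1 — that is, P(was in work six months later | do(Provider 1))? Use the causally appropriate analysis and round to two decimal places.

Prior employment history is set before the programme has any effect — it is not caused by the programme — and it independently drives the outcome. That makes it a confounder, so the causal comparison is within prior employment history levels.
Standardising Provider 1 to the population prior employment history mix: 0.424·87/110 + 0.576·218/790 = 0.494.

0.49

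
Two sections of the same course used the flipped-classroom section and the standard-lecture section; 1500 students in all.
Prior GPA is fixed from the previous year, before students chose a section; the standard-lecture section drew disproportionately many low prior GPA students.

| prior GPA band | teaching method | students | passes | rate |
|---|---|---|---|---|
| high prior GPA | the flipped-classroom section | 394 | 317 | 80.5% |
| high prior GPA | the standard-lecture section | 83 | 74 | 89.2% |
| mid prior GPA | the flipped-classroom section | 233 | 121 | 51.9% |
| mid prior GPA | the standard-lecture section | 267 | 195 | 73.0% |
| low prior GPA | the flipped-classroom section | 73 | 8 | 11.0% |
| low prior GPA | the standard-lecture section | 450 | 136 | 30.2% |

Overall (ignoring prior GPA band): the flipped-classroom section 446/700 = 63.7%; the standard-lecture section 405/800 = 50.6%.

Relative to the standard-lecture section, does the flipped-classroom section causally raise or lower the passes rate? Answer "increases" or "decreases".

Within every prior GPA band level the standard-lecture section has the higher rate, yet pooled the flipped-classroom section does — Simpson's reversal.
Since prior GPA band is a pre-existing factor (not a product of the teaching method) and it affects the outcome on its own, it is a confounder. The stratified rates, not the pooled rate, identify the causal effect.
Within each level — high prior GPA: 80.5% vs 89.2%; mid prior GPA: 51.9% vs 73.0%; low prior GPA: 11.0% vs 30.2% — the standard-lecture section is higher every time.

decreases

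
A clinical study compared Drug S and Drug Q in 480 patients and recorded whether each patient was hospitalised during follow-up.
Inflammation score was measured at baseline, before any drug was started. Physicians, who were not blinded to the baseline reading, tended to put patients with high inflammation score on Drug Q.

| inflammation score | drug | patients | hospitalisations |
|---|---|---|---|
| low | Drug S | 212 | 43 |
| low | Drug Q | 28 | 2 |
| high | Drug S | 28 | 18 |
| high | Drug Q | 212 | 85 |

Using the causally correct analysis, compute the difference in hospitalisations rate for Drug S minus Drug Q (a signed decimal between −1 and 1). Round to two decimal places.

+0.19

The inflammation score-specific comparison favours Drug Q throughout, but the pooled figures favour Drug S. The question is whether to condition on inflammation score.
Inflammation score is set before the drug has any effect — it is not caused by the drug — and it independently drives the outcome. That makes it a confounder, so the causal comparison is within inflammation score levels.
Adjusting over the population distribution of inflammation score: 0.500·(0.203−0.071) + 0.500·(0.643−0.401) = +0.187.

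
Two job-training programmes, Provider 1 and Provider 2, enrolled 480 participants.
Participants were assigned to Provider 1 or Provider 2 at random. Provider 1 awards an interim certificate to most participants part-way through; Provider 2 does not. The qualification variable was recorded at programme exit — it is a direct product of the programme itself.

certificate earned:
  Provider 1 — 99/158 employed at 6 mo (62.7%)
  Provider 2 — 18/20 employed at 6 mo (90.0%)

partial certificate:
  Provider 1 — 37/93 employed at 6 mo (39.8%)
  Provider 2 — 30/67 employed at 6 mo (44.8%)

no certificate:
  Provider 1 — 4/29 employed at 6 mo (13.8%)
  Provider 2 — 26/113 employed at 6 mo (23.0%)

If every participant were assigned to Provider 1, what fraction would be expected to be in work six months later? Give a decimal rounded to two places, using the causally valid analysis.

Qualification attained during the programme is downstream of the programme. One should not condition on a consequence of treatment, so the overall rates are the right comparison.
So P(outcome | do(Provider 1)) is just the pooled rate for Provider 1: 140/280 = 0.500.

0.50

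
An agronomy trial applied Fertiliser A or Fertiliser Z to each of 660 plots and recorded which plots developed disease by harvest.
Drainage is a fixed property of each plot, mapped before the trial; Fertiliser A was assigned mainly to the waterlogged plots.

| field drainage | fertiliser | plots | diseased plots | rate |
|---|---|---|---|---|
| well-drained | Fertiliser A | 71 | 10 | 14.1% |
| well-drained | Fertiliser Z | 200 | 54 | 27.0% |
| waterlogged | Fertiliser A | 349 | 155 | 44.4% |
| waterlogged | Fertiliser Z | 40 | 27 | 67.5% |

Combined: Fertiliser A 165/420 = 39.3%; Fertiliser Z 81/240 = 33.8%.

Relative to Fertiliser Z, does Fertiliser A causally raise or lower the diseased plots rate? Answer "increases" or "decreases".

decreases

Field drainage differs across fertilisers for reasons unrelated to any effect of the fertiliser itself, and it separately predicts the outcome — a classic confounder. We must compare within field drainage levels.
Within each level — well-drained: 14.1% vs 27.0%; waterlogged: 44.4% vs 67.5% — Fertiliser A is lower every time.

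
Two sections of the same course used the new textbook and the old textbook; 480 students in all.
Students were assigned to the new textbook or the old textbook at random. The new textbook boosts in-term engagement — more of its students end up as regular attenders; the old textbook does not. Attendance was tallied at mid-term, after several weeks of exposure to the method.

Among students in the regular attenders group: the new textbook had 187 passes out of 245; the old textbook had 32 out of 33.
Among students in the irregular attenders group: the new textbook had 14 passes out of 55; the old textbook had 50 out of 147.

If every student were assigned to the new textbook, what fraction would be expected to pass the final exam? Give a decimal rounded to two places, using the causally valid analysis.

Mid-term attendance is downstream of the teaching method. One should not condition on a consequence of treatment, so the overall rates are the right comparison.
So P(outcome | do(the new textbook)) is just the pooled rate for the new textbook: 201/300 = 0.670.

0.67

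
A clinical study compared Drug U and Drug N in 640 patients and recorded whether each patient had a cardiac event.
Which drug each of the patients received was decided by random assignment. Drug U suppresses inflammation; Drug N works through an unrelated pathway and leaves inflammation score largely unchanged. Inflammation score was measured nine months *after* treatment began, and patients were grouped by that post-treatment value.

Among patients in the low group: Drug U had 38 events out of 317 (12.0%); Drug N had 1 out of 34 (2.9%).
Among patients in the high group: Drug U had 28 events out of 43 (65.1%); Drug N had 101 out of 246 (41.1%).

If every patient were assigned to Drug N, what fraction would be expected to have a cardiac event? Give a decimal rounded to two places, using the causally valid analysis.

Inflammation score here is a post-treatment variable shaped by the drug; conditioning on it would introduce bias rather than remove it. The overall comparison is the causal one.
So P(outcome | do(Drug N)) is just the pooled rate for Drug N: 102/280 = 0.364.

0.36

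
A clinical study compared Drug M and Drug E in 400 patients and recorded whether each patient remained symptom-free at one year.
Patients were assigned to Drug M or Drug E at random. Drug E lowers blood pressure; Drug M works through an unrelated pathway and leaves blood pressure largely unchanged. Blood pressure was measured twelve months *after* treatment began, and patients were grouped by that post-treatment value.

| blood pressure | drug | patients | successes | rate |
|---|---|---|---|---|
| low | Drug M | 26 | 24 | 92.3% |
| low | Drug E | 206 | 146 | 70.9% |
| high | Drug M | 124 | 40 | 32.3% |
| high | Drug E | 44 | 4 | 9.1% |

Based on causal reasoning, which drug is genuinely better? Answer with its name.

Drug E

The stratified and pooled comparisons disagree (Drug M wins within each blood pressure; Drug E wins overall), so the answer turns on the causal role of blood pressure.
Blood pressure is recorded after the drug and is itself shifted by it — it sits on the causal path from drug to outcome. Conditioning on a mediator would strip out part of the effect we want; the pooled comparison gives the total causal effect.
Pooled: Drug M 42.7% vs Drug E 60.0%; Drug E is higher overall.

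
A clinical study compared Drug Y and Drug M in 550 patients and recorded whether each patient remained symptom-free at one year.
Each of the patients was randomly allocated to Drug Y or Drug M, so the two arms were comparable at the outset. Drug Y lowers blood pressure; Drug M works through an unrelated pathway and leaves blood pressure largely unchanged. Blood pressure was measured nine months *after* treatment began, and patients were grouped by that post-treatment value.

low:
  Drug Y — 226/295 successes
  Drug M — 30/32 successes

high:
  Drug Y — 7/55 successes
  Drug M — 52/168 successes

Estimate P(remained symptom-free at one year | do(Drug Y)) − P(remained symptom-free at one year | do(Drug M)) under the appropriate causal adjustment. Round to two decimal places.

Drug M is higher inside every blood pressure stratum but Drug Y is higher in aggregate. Whether to stratify depends on how blood pressure relates to the drug.
Blood pressure is downstream of the drug. One should not condition on a consequence of treatment, so the overall rates are the right comparison.
The causal difference is the pooled difference: 0.666 − 0.410 = +0.256.

+0.26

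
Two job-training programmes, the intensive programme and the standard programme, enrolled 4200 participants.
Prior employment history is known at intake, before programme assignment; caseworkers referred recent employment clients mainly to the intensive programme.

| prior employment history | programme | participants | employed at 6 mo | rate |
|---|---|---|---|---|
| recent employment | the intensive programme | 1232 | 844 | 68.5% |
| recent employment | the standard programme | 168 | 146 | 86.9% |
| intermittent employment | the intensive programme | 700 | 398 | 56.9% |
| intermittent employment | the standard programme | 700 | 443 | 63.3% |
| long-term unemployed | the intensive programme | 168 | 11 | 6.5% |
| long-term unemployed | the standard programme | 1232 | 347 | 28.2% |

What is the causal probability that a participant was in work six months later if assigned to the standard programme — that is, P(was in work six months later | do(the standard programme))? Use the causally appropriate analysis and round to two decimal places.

0.59

The prior employment history-specific comparison favours the standard programme throughout, but the pooled figures favour the intensive programme. The question is whether to condition on prior employment history.
Here prior employment history is a common cause — it drives both which programme a case falls under and the outcome. The crude comparison mixes populations; the stratum-specific rates are the causally relevant ones.
Standardising the standard programme to the population prior employment history mix: 0.333·146/168 + 0.333·443/700 + 0.333·347/1232 = 0.595.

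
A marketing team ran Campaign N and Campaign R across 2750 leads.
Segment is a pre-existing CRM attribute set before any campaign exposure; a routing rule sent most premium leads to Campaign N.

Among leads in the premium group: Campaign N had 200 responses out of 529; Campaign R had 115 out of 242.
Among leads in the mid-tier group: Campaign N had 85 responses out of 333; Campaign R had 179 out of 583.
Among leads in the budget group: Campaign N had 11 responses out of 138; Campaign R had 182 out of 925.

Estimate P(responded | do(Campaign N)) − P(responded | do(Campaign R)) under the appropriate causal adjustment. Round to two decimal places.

-0.09

Within every customer segment level Campaign R has the higher rate, yet pooled Campaign N does — Simpson's reversal.
Nothing the campaign does changes customer segment; the imbalance is an allocation artefact. With customer segment also predicting the outcome, the pooled figure is confounded, and the within-stratum comparison is the causal one.
Adjusting over the population distribution of customer segment: 0.280·(0.378−0.475) + 0.333·(0.255−0.307) + 0.387·(0.080−0.197) = -0.090.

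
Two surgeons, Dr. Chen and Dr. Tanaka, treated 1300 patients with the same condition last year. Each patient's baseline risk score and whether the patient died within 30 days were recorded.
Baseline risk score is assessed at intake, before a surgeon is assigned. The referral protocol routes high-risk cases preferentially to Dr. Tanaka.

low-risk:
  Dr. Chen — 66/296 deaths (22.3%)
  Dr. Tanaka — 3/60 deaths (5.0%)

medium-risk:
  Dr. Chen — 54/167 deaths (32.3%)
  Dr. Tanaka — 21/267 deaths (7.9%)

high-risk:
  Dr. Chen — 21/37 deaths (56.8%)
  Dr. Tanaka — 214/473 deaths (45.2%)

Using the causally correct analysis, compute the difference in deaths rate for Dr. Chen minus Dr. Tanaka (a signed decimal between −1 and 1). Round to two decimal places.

+0.17

Within every baseline risk score level Dr. Tanaka has the lower rate, yet pooled Dr. Chen does — Simpson's reversal.
Nothing the surgeon does changes baseline risk score; the imbalance is an allocation artefact. With baseline risk score also predicting the outcome, the pooled figure is confounded, and the within-stratum comparison is the causal one.
Adjusting over the population distribution of baseline risk score: 0.274·(0.223−0.050) + 0.334·(0.323−0.079) + 0.392·(0.568−0.452) = +0.174.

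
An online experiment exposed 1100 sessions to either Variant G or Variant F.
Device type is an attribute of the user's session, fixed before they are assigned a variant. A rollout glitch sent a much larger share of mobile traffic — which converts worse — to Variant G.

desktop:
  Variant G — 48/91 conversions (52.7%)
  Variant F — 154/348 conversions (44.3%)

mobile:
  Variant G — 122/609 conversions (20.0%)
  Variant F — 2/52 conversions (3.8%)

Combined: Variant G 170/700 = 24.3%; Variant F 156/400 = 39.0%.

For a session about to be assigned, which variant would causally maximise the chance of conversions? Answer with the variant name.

Variant G

Nothing the variant does changes device type; the imbalance is an allocation artefact. With device type also predicting the outcome, the pooled figure is confounded, and the within-stratum comparison is the causal one.
Within each level — desktop: 52.7% vs 44.3%; mobile: 20.0% vs 3.8% — Variant G is higher every time.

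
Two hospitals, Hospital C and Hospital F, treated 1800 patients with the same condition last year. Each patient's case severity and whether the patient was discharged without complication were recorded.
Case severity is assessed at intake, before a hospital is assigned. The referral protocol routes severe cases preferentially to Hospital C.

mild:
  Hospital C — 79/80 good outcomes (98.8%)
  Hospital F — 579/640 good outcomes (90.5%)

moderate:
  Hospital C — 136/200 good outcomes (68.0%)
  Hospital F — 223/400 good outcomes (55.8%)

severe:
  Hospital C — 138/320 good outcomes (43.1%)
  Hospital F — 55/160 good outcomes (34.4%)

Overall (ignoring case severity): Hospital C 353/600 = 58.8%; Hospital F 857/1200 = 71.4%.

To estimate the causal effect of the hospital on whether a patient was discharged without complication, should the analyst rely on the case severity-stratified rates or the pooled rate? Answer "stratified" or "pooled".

Hospital C is higher inside every case severity stratum but Hospital F is higher in aggregate. Whether to stratify depends on how case severity relates to the hospital.
Here case severity is a common cause — it drives both which hospital a case falls under and the outcome. The crude comparison mixes populations; the stratum-specific rates are the causally relevant ones.
Within each level — mild: 98.8% vs 90.5%; moderate: 68.0% vs 55.8%; severe: 43.1% vs 34.4% — Hospital C is higher every time.

stratified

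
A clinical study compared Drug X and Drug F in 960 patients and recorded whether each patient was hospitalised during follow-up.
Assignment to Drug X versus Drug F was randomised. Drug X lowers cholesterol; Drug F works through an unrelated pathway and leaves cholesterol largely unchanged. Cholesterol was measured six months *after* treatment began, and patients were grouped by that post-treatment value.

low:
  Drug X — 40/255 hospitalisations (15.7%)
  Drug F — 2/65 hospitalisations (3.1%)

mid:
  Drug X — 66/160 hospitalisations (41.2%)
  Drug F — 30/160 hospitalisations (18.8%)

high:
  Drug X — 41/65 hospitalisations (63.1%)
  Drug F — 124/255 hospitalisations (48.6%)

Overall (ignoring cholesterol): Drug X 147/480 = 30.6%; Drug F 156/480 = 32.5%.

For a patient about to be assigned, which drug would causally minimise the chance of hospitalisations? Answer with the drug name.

Cholesterol is downstream of the drug. One should not condition on a consequence of treatment, so the overall rates are the right comparison.
Pooled: Drug X 30.6% vs Drug F 32.5%; Drug X is lower overall.

Drug X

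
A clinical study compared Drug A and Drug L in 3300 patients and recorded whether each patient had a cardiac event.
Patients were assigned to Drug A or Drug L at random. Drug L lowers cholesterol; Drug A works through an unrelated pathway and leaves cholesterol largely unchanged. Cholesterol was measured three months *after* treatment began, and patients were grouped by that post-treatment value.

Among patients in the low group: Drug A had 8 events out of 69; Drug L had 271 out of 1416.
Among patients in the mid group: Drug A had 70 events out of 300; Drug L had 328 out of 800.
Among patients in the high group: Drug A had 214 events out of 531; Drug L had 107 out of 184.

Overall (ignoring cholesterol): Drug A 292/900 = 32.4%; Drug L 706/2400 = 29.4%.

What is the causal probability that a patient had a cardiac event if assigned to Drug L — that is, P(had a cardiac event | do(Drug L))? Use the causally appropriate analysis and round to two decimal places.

0.29

Stratifying would compare drugs among patients the drugs themselves sorted into cholesterol groups — a form of selection on an intermediate. The unconditioned pooled rates give the total causal effect.
So P(outcome | do(Drug L)) is just the pooled rate for Drug L: 706/2400 = 0.294.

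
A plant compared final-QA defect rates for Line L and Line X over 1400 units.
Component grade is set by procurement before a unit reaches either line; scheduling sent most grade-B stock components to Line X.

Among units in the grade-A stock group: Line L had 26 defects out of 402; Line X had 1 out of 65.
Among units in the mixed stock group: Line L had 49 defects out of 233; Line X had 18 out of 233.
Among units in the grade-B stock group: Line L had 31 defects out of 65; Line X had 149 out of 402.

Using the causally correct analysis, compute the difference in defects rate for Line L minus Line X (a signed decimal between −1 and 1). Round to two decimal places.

Line X is lower inside every component grade stratum but Line L is lower in aggregate. Whether to stratify depends on how component grade relates to the line.
Component grade differs across lines for reasons unrelated to any effect of the line itself, and it separately predicts the outcome — a classic confounder. We must compare within component grade levels.
Adjusting over the population distribution of component grade: 0.334·(0.065−0.015) + 0.333·(0.210−0.077) + 0.334·(0.477−0.371) = +0.096.

+0.10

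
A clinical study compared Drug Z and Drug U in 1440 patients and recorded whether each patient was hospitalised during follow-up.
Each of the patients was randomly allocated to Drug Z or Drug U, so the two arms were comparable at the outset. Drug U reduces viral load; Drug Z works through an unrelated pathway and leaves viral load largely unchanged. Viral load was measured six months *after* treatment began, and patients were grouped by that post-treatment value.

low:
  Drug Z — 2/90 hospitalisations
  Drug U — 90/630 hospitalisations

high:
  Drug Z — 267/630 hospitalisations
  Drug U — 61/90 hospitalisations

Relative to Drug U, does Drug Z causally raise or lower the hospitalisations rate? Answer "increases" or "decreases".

increases

The stratified and pooled comparisons disagree (Drug Z wins within each viral load; Drug U wins overall), so the answer turns on the causal role of viral load.
The distribution of viral load is itself part of what the drug does — it is an intermediate outcome. Holding it fixed would remove that part of the effect; the total effect is the pooled difference.
Pooled: Drug Z 37.4% vs Drug U 21.0%; Drug U is lower overall.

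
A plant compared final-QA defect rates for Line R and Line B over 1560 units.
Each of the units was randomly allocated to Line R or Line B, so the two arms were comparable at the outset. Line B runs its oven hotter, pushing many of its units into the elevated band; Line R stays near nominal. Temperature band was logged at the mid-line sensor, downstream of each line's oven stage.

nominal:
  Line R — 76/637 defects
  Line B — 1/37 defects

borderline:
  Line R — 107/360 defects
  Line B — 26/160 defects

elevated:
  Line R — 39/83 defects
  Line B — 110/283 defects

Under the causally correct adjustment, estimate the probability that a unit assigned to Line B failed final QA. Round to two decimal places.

The distribution of in-process temperature band is itself part of what the line does — it is an intermediate outcome. Holding it fixed would remove that part of the effect; the total effect is the pooled difference.
So P(outcome | do(Line B)) is just the pooled rate for Line B: 137/480 = 0.285.

0.29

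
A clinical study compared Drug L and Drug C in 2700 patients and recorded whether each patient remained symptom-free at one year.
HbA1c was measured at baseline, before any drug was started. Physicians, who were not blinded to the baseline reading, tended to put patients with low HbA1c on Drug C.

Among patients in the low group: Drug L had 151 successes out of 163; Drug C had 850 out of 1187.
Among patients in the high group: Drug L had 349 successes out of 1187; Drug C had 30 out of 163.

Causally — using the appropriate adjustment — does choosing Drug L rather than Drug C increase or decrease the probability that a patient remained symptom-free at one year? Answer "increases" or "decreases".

The stratified and pooled comparisons disagree (Drug L wins within each HbA1c; Drug C wins overall), so the answer turns on the causal role of HbA1c.
The imbalance in HbA1c arose from how patients were allocated, not from anything the drug did; and HbA1c independently affects the outcome. The pooled gap is confounded — condition on HbA1c.
Within each level — low: 92.6% vs 71.6%; high: 29.4% vs 18.4% — Drug L is higher every time.

increases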